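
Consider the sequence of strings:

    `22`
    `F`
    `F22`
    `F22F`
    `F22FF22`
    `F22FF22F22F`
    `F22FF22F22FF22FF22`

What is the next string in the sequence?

F22FF22F22FF22FF22F22FF22F22F

From term 3 onward, concatenate the last term with the second-to-last: F·22 = F22, F22·F = F22F, …
So term 8 is F22FF22F22FF22FF22·F22FF22F22F.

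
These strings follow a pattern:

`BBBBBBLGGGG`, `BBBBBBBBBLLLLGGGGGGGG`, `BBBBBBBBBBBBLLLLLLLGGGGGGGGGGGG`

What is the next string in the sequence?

Term n consists of 3n+3 B's, followed by 3n-2 L's, followed by 4n G's (n = 1, 2, …).
Setting n = 4 gives 15, 10, 16 characters in each block.

BBBBBBBBBBBBBBBLLLLLLLLLLGGGGGGGGGGGGGGGG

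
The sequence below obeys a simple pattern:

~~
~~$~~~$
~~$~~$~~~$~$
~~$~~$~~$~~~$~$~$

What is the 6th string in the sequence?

Every step adds ~~$ to the front and ~$ to the end of the previous string.
From ~~$~~$~~$~~~$~$~$, 2 further steps: ~~$~~$~~$~~~$~$~$ → ~~$~~$~~$~~$~~~$~$~$~$ → (answer).

~~$~~$~~$~~$~~$~~~$~$~$~$~$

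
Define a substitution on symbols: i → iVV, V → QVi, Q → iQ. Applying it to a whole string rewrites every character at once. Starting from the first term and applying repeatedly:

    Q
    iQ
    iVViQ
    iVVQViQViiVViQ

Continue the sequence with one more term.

Replace each of the 14 characters of iVVQViQViiVViQ in place — iVV QVi QVi iQ QVi iVV iQ QVi iVV iVV QVi QVi iVV iQ — and concatenate.

iVVQViQViiQQViiVViQQViiVViVVQViQViiVViQ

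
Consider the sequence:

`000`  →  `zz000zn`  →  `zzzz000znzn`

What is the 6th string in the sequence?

zzzzzzzzzz000znznznznzn

s(k+1) = zz·s(k)·zn, so each term gains zz as a prefix and zn as a suffix.
From zzzz000znzn, 3 further steps: zzzz000znzn → zzzzzz000znznzn → zzzzzzzz000znznznzn → (answer).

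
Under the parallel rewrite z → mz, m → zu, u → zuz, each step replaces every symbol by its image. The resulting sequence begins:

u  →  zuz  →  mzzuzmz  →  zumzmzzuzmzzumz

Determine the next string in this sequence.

mzzuzzumzzumzmzzuzmzzumzmzzuzzumz

Applying the rule to each of the 15 symbols of zumzmzzuzmzzumz gives the pieces mz zuz zu mz zu mz mz zuz mz zu mz mz zuz zu mz, which concatenate to the answer.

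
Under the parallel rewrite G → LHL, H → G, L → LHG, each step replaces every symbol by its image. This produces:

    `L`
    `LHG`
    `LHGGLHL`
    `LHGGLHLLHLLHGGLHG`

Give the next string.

Rewriting the 17 symbols of LHGGLHLLHLLHGGLHG one by one yields LHG G LHL LHL LHG G LHG LHG G LHG LHG G LHL LHL LHG G LHL; concatenated:

LHGGLHLLHLLHGGLHGLHGGLHGLHGGLHLLHLLHGGLHL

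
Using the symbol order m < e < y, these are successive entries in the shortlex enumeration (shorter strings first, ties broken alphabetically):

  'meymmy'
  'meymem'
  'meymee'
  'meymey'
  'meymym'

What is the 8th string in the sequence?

Stepping forward 3 times from meymym: meymym → meymye → meymyy, then the target.

meyemm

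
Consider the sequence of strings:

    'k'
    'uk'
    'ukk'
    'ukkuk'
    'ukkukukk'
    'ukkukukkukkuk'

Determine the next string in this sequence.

ukkukukkukkukukkukukk

This is a Fibonacci-style word recurrence s(k) = s(k−1)·s(k−2): e.g. uk·k = ukk.
Continuing: ukkukukkukkuk · ukkukukk gives term 7.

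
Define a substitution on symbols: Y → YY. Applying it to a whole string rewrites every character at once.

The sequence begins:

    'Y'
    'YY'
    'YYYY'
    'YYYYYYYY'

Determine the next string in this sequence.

YYYYYYYYYYYYYYYY

Expanding YYYYYYYY: Y→YY, Y→YY, Y→YY, Y→YY, Y→YY, Y→YY, Y→YY, Y→YY. Concatenated: YY YY YY YY YY YY YY YY.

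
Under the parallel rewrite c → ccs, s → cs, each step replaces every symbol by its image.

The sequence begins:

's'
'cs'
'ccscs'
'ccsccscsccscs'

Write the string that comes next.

Replace each of the 13 characters of ccsccscsccscs in place — ccs ccs cs ccs ccs cs ccs cs ccs ccs cs ccs cs — and concatenate.

ccsccscsccsccscsccscsccsccscsccscs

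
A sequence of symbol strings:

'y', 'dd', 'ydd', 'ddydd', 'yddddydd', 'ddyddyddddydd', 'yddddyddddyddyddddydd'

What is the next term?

Each term (from the third on) is the two preceding terms concatenated in order: term 3 = y·dd = ydd.
The next term joins ddyddyddddydd and yddddyddddyddyddddydd.

ddyddyddddyddyddddyddddyddyddddydd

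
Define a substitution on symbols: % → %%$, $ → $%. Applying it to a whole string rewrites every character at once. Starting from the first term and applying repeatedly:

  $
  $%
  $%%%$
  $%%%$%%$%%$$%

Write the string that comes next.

φ($%%%$%%$%%$$%) expands symbol-by-symbol to $% %%$ %%$ %%$ $% %%$ %%$ $% %%$ %%$ $% $% %%$; joining the 13 pieces gives the next term.

$%%%$%%$%%$$%%%$%%$$%%%$%%$$%$%%%$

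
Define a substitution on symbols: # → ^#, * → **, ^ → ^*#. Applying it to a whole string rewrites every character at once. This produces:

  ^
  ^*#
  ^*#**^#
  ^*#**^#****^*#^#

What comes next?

Rewriting the 16 symbols of ^*#**^#****^*#^# one by one yields ^*# ** ^# ** ** ^*# ^# ** ** ** ** ^*# ** ^# ^*# ^#; concatenated:

^*#**^#****^*#^#********^*#**^#^*#^#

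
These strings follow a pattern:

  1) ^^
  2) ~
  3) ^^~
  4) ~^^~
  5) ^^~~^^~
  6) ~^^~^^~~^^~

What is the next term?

From term 3 onward, concatenate the second-to-last term with the last: ^^·~ = ^^~, ~·^^~ = ~^^~, …
The next term joins ^^~~^^~ and ~^^~^^~~^^~.

^^~~^^~~^^~^^~~^^~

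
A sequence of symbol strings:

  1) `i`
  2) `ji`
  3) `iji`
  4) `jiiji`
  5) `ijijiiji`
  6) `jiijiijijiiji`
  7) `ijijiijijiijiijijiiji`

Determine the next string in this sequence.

jiijiijijiijiijijiijijiijiijijiiji

Each term (from the third on) is the two preceding terms concatenated in order: term 3 = i·ji = iji.
Continuing: jiijiijijiiji · ijijiijijiijiijijiiji gives term 8.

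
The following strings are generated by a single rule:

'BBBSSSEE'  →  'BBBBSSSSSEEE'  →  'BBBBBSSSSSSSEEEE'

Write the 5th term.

BBBBBBBSSSSSSSSSSSEEEEEE

Reading off run lengths: B runs 3, 4, 5; S runs 3, 5, 7; E runs 2, 3, 4 — each is linear in n (n = 1, 2, …).
At n = 5 the blocks have lengths 7, 11, 6.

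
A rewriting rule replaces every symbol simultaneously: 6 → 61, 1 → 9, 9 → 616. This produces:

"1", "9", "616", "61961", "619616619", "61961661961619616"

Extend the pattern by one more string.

Applying the rule to each of the 17 symbols of 61961661961619616 gives the pieces 61 9 616 61 9 61 61 9 616 61 9 61 9 616 61 9 61, which concatenate to the answer.

6196166196161961661961961661961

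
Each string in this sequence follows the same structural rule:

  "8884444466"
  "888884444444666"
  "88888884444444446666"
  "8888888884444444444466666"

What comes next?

Each string has the form 8^{2n-1} 4^{2n+1} 6^{n}, where the shown terms are n = 2, 3, 4, 5.
For the next term, n = 6, so the run lengths are 11, 13, 6.

888888888884444444444444666666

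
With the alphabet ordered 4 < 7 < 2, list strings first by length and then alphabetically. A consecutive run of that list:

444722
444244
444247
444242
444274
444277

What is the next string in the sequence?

444272

The successor of 444277 increments the rightmost position that isn't already 2 and resets every position after it to 4.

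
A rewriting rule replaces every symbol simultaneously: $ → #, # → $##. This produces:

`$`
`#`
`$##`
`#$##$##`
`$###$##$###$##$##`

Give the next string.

Rewriting the 17 symbols of $###$##$###$##$## one by one yields # $## $## $## # $## $## # $## $## $## # $## $## # $## $##; concatenated:

#$##$##$###$##$###$##$##$###$##$###$##$##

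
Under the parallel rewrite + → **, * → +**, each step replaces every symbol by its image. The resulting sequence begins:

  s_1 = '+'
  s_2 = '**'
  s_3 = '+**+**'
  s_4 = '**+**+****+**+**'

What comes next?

+**+****+**+****+**+**+**+****+**+****+**+**

φ(**+**+****+**+**) expands symbol-by-symbol to +** +** ** +** +** ** +** +** +** +** ** +** +** ** +** +**; joining the 16 pieces gives the next term.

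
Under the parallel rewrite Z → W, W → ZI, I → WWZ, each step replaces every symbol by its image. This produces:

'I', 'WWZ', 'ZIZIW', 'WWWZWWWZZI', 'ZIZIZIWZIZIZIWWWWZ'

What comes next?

Applying the rule to each of the 18 symbols of ZIZIZIWZIZIZIWWWWZ gives the pieces W WWZ W WWZ W WWZ ZI W WWZ W WWZ W WWZ ZI ZI ZI ZI W, which concatenate to the answer.

WWWZWWWZWWWZZIWWWZWWWZWWWZZIZIZIZIW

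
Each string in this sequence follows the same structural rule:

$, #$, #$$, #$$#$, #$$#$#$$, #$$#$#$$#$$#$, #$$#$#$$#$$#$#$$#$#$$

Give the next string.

From term 3 onward, concatenate the last term with the second-to-last: #$·$ = #$$, #$$·#$ = #$$#$, …
The next term joins #$$#$#$$#$$#$#$$#$#$$ and #$$#$#$$#$$#$.

#$$#$#$$#$$#$#$$#$#$$#$$#$#$$#$$#$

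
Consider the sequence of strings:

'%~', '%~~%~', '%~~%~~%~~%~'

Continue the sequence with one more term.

Each string is two copies of the previous one joined by '~'.
One more doubling of %~~%~~%~~%~ gives the answer.

%~~%~~%~~%~~%~~%~~%~~%~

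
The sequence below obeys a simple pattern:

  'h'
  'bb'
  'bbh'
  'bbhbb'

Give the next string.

Each term (from the third on) is the previous term followed by the one before it: term 3 = bb·h = bbh.
So term 5 is bbhbb·bbh.

bbhbbbbh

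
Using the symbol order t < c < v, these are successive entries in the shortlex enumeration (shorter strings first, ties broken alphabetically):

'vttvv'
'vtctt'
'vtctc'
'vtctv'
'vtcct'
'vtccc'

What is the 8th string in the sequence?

Stepping forward 2 times from vtccc: vtccc → vtccv, then the target.

vtcvt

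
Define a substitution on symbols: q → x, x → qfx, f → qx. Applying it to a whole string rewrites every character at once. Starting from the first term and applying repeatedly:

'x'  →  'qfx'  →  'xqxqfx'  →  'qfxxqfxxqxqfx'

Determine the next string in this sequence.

Rewriting the 13 symbols of qfxxqfxxqxqfx one by one yields x qx qfx qfx x qx qfx qfx x qfx x qx qfx; concatenated:

xqxqfxqfxxqxqfxqfxxqfxxqxqfx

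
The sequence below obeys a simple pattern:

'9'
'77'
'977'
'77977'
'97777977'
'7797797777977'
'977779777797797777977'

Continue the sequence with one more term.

From term 3 onward, concatenate the second-to-last term with the last: 9·77 = 977, 77·977 = 77977, …
So term 8 is 7797797777977·977779777797797777977.

7797797777977977779777797797777977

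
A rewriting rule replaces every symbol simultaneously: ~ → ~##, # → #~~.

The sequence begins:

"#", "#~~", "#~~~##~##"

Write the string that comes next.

#~~~##~##~###~~#~~~###~~#~~

Expanding #~~~##~##: #→#~~, ~→~##, ~→~##, ~→~##, #→#~~, #→#~~, ~→~##, #→#~~, #→#~~. Concatenated: #~~ ~## ~## ~## #~~ #~~ ~## #~~ #~~.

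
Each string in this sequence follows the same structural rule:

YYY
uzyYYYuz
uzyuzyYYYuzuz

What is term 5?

uzyuzyuzyuzyYYYuzuzuzuz

Each term wraps the previous one in uzy on the left and uz on the right.
From uzyuzyYYYuzuz, 2 further steps: uzyuzyYYYuzuz → uzyuzyuzyYYYuzuzuz → (answer).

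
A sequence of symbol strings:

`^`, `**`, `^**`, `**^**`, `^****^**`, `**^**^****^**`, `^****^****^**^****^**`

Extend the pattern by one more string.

**^**^****^**^****^****^**^****^**

From term 3 onward, concatenate the second-to-last term with the last: ^·** = ^**, **·^** = **^**, …
So term 8 is **^**^****^**·^****^****^**^****^**.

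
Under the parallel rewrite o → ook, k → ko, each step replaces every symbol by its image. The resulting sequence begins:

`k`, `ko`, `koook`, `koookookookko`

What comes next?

Rewriting the 13 symbols of koookookookko one by one yields ko ook ook ook ko ook ook ko ook ook ko ko ook; concatenated:

koookookookkoookookkoookookkokoook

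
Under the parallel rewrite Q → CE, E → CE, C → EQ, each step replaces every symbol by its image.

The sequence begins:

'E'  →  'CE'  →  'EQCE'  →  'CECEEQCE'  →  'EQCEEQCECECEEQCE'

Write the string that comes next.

CECEEQCECECEEQCEEQCEEQCECECEEQCE

Applying the rule to each of the 16 symbols of EQCEEQCECECEEQCE gives the pieces CE CE EQ CE CE CE EQ CE EQ CE EQ CE CE CE EQ CE, which concatenate to the answer.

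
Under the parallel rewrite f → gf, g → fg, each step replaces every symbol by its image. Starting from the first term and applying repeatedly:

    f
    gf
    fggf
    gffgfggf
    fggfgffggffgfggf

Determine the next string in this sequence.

Rewriting the 16 symbols of fggfgffggffgfggf one by one yields gf fg fg gf fg gf gf fg fg gf gf fg gf fg fg gf; concatenated:

gffgfggffggfgffgfggfgffggffgfggf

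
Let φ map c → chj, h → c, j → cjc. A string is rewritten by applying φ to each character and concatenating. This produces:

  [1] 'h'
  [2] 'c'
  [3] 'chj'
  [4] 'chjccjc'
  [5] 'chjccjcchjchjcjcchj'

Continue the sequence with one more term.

Rewriting the 19 symbols of chjccjcchjchjcjcchj one by one yields chj c cjc chj chj cjc chj chj c cjc chj c cjc chj cjc chj chj c cjc; concatenated:

chjccjcchjchjcjcchjchjccjcchjccjcchjcjcchjchjccjc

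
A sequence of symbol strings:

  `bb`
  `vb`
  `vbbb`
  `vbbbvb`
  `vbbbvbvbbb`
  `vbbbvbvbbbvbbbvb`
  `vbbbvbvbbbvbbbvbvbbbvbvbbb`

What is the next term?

Each term (from the third on) is the previous term followed by the one before it: term 3 = vb·bb = vbbb.
The next term joins vbbbvbvbbbvbbbvbvbbbvbvbbb and vbbbvbvbbbvbbbvb.

vbbbvbvbbbvbbbvbvbbbvbvbbbvbbbvbvbbbvbbbvb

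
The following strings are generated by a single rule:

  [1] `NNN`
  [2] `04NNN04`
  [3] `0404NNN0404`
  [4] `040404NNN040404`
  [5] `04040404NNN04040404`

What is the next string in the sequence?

s(k+1) = 04·s(k)·04, so each term gains 04 as a prefix and 04 as a suffix.
One more step from 04040404NNN04040404 gives the answer.

0404040404NNN0404040404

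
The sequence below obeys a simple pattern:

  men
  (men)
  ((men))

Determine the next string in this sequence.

s(k+1) = (·s(k)·), so each term gains ( as a prefix and ) as a suffix.
So the next term is (·((men))·).

(((men)))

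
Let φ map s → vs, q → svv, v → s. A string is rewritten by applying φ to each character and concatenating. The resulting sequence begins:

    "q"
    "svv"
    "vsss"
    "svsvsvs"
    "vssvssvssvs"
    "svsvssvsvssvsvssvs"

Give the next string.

Rewriting the 18 symbols of svsvssvsvssvsvssvs one by one yields vs s vs s vs vs s vs s vs vs s vs s vs vs s vs; concatenated:

vssvssvsvssvssvsvssvssvsvssvs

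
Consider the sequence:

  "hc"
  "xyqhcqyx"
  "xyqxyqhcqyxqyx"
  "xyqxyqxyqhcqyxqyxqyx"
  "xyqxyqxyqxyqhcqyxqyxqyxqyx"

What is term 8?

s(k+1) = xyq·s(k)·qyx, so each term gains xyq as a prefix and qyx as a suffix.
From xyqxyqxyqxyqhcqyxqyxqyxqyx, 3 further steps: xyqxyqxyqxyqhcqyxqyxqyxqyx → xyqxyqxyqxyqxyqhcqyxqyxqyxqyxqyx → xyqxyqxyqxyqxyqxyqhcqyxqyxqyxqyxqyxqyx → (answer).

xyqxyqxyqxyqxyqxyqxyqhcqyxqyxqyxqyxqyxqyxqyx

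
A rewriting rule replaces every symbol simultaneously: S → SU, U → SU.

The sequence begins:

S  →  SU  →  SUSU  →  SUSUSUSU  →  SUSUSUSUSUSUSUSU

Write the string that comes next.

Replace each of the 16 characters of SUSUSUSUSUSUSUSU in place — SU SU SU SU SU SU SU SU SU SU SU SU SU SU SU SU — and concatenate.

SUSUSUSUSUSUSUSUSUSUSUSUSUSUSUSU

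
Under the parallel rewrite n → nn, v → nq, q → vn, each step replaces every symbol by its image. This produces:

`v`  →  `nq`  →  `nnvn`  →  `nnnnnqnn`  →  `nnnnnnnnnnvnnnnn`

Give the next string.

Rewriting the 16 symbols of nnnnnnnnnnvnnnnn one by one yields nn nn nn nn nn nn nn nn nn nn nq nn nn nn nn nn; concatenated:

nnnnnnnnnnnnnnnnnnnnnqnnnnnnnnnn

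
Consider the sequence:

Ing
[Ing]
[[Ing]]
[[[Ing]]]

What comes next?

s(k+1) = [·s(k)·], so each term gains [ as a prefix and ] as a suffix.
Applying this once more to [[[Ing]]]:

[[[[Ing]]]]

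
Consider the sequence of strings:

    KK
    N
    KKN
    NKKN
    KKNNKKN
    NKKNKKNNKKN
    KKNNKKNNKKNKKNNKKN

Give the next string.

This is a Fibonacci-style word recurrence s(k) = s(k−2)·s(k−1): e.g. KK·N = KKN.
So term 8 is NKKNKKNNKKN·KKNNKKNNKKNKKNNKKN.

NKKNKKNNKKNKKNNKKNNKKNKKNNKKN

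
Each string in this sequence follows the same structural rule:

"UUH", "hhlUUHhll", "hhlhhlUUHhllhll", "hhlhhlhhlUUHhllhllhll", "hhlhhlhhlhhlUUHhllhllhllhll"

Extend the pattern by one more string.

Each term wraps the previous one in hhl on the left and hll on the right.
Applying this once more to hhlhhlhhlhhlUUHhllhllhllhll:

hhlhhlhhlhhlhhlUUHhllhllhllhllhll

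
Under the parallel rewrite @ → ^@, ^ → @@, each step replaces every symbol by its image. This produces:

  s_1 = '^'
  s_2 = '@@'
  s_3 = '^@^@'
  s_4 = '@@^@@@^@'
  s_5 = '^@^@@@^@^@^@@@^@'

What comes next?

@@^@@@^@^@^@@@^@@@^@@@^@^@^@@@^@

φ(^@^@@@^@^@^@@@^@) expands symbol-by-symbol to @@ ^@ @@ ^@ ^@ ^@ @@ ^@ @@ ^@ @@ ^@ ^@ ^@ @@ ^@; joining the 16 pieces gives the next term.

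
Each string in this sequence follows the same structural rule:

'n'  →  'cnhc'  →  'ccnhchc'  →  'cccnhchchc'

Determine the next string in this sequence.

ccccnhchchchc

Each term wraps the previous one in c on the left and hc on the right.
One more step from cccnhchchc gives the answer.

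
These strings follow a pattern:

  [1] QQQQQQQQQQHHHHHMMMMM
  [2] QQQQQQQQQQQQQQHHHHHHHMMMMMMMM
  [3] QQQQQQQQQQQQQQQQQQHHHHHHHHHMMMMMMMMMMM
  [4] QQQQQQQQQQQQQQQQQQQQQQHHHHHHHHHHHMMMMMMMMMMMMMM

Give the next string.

QQQQQQQQQQQQQQQQQQQQQQQQQQHHHHHHHHHHHHHMMMMMMMMMMMMMMMMM

Term n consists of 4n+2 Q's, followed by 2n+1 H's, followed by 3n-1 M's, where the shown terms are n = 2, 3, 4, 5.
At n = 6 the blocks have lengths 26, 13, 17.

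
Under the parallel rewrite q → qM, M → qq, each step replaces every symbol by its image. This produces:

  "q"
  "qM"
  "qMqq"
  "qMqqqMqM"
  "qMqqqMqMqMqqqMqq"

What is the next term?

qMqqqMqMqMqqqMqqqMqqqMqMqMqqqMqM

Applying the rule to each of the 16 symbols of qMqqqMqMqMqqqMqq gives the pieces qM qq qM qM qM qq qM qq qM qq qM qM qM qq qM qM, which concatenate to the answer.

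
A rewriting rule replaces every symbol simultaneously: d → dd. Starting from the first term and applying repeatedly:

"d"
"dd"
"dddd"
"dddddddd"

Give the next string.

dddddddddddddddd

Apply φ to dddddddd symbol by symbol: d→dd, d→dd, d→dd, d→dd, d→dd, d→dd, d→dd, d→dd; joined: dd dd dd dd dd dd dd dd.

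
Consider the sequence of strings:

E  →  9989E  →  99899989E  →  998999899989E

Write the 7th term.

Every step adds 9989 at the front: s(k+1) = 9989·s(k).
From 998999899989E, 3 further steps: 998999899989E → 9989998999899989E → 99899989998999899989E → (answer).

998999899989998999899989E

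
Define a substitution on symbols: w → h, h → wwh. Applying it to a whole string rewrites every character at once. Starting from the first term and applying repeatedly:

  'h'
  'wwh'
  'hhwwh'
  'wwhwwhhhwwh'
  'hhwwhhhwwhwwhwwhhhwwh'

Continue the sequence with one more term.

φ(hhwwhhhwwhwwhwwhhhwwh) expands symbol-by-symbol to wwh wwh h h wwh wwh wwh h h wwh h h wwh h h wwh wwh wwh h h wwh; joining the 21 pieces gives the next term.

wwhwwhhhwwhwwhwwhhhwwhhhwwhhhwwhwwhwwhhhwwh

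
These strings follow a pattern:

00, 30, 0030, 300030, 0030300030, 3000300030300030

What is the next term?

00303000303000300030300030

This is a Fibonacci-style word recurrence s(k) = s(k−2)·s(k−1): e.g. 00·30 = 0030.
So term 7 is 0030300030·3000300030300030.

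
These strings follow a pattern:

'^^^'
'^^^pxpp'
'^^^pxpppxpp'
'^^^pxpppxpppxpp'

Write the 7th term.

Every step adds pxpp to the end: s(k+1) = s(k)·pxpp.
From ^^^pxpppxpppxpp, 3 further steps: ^^^pxpppxpppxpp → ^^^pxpppxpppxpppxpp → ^^^pxpppxpppxpppxpppxpp → (answer).

^^^pxpppxpppxpppxpppxpppxpp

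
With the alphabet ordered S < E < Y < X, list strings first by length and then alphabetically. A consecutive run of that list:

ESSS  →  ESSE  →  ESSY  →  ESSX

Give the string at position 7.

ESEY

Stepping forward 3 times from ESSX: ESSX → ESES → ESEE, then the target.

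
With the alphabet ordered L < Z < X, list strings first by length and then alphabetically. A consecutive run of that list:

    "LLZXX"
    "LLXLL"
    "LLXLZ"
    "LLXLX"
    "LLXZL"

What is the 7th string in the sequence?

Continuing the enumeration 2 steps past LLXZL: LLXZL → LLXZZ → (answer).

LLXZX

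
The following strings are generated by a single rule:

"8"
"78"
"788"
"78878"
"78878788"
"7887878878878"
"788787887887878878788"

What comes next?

From term 3 onward, concatenate the last term with the second-to-last: 78·8 = 788, 788·78 = 78878, …
Continuing: 788787887887878878788 · 7887878878878 gives term 8.

7887878878878788787887887878878878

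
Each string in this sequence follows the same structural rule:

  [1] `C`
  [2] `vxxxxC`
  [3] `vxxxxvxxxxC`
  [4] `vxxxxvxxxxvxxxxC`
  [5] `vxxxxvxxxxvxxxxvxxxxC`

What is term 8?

vxxxxvxxxxvxxxxvxxxxvxxxxvxxxxvxxxxC

Each term is the previous one with vxxxx prepended.
From vxxxxvxxxxvxxxxvxxxxC, 3 further steps: vxxxxvxxxxvxxxxvxxxxC → vxxxxvxxxxvxxxxvxxxxvxxxxC → vxxxxvxxxxvxxxxvxxxxvxxxxvxxxxC → (answer).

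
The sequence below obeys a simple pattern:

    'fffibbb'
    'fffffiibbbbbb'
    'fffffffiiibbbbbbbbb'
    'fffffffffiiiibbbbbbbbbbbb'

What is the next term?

fffffffffffiiiiibbbbbbbbbbbbbbb

Term n consists of 2n+1 f's, followed by n i's, followed by 3n b's (n = 1, 2, …).
At n = 5 the blocks have lengths 11, 5, 15.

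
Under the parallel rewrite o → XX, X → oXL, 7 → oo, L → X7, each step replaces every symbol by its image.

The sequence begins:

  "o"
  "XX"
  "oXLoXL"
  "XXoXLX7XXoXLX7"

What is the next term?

oXLoXLXXoXLX7oXLoooXLoXLXXoXLX7oXLoo

Replace each of the 14 characters of XXoXLX7XXoXLX7 in place — oXL oXL XX oXL X7 oXL oo oXL oXL XX oXL X7 oXL oo — and concatenate.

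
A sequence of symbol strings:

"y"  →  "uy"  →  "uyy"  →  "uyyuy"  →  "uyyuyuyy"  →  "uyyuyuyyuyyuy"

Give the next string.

uyyuyuyyuyyuyuyyuyuyy

From term 3 onward, concatenate the last term with the second-to-last: uy·y = uyy, uyy·uy = uyyuy, …
So term 7 is uyyuyuyyuyyuy·uyyuyuyy.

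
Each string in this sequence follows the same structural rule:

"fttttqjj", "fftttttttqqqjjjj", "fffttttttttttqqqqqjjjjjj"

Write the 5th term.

Term n consists of n f's, followed by 3n+1 t's, followed by 2n-1 q's, followed by 2n j's (n = 1, 2, …).
Setting n = 5 gives 5, 16, 9, 10 characters in each block.

fffffttttttttttttttttqqqqqqqqqjjjjjjjjjj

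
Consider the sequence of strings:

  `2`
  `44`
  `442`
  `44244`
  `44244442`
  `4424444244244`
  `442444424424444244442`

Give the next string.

4424444244244442444424424444244244

This is a Fibonacci-style word recurrence s(k) = s(k−1)·s(k−2): e.g. 44·2 = 442.
Continuing: 442444424424444244442 · 4424444244244 gives term 8.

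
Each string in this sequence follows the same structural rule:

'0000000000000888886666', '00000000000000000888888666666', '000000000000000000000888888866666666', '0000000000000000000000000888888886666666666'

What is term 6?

Term n consists of 4n+1 0's, followed by n+2 8's, followed by 2n-2 6's, where the shown terms are n = 3, 4, 5, 6.
Setting n = 8 gives 33, 10, 14 characters in each block.

000000000000000000000000000000000888888888866666666666666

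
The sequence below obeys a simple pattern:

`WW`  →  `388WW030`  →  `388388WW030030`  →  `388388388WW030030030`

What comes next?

Each term wraps the previous one in 388 on the left and 030 on the right.
So the next term is 388·388388388WW030030030·030.

388388388388WW030030030030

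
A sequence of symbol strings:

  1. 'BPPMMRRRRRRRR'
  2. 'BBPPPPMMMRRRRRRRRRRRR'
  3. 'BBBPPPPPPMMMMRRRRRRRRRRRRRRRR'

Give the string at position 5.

The n-th term is n-1 B's then 2n-2 P's then n M's then 4n R's, where the shown terms are n = 2, 3, 4.
Setting n = 6 gives 5, 10, 6, 24 characters in each block.

BBBBBPPPPPPPPPPMMMMMMRRRRRRRRRRRRRRRRRRRRRRRR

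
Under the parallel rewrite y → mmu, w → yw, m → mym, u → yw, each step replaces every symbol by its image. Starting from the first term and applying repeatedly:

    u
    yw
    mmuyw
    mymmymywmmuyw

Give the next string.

mymmmumymmymmmumymmmuywmymmymywmmuyw

Replace each of the 13 characters of mymmymywmmuyw in place — mym mmu mym mym mmu mym mmu yw mym mym yw mmu yw — and concatenate.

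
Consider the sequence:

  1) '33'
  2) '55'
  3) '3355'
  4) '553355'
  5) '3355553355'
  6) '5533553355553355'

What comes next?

33555533555533553355553355

This is a Fibonacci-style word recurrence s(k) = s(k−2)·s(k−1): e.g. 33·55 = 3355.
The next term joins 3355553355 and 5533553355553355.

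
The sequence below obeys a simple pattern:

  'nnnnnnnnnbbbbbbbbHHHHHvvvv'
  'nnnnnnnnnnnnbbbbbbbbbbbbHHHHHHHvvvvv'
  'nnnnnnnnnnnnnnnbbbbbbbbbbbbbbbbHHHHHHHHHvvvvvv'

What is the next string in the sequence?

nnnnnnnnnnnnnnnnnnbbbbbbbbbbbbbbbbbbbbHHHHHHHHHHHvvvvvvv

The n-th term is 3n+3 n's then 4n b's then 2n+1 H's then n+2 v's, where the shown terms are n = 2, 3, 4.
At n = 5 the blocks have lengths 18, 20, 11, 7.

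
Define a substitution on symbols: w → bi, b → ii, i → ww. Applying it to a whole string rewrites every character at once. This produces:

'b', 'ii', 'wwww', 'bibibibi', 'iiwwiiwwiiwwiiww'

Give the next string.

φ(iiwwiiwwiiwwiiww) expands symbol-by-symbol to ww ww bi bi ww ww bi bi ww ww bi bi ww ww bi bi; joining the 16 pieces gives the next term.

wwwwbibiwwwwbibiwwwwbibiwwwwbibi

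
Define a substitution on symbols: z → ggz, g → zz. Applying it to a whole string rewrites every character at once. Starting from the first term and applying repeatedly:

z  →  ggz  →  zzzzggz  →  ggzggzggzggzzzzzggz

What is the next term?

Rewriting the 19 symbols of ggzggzggzggzzzzzggz one by one yields zz zz ggz zz zz ggz zz zz ggz zz zz ggz ggz ggz ggz ggz zz zz ggz; concatenated:

zzzzggzzzzzggzzzzzggzzzzzggzggzggzggzggzzzzzggz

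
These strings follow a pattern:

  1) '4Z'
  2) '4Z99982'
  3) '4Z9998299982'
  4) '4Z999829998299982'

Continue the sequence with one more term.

The strings grow by a fixed suffix 99982 each time.
One more step from 4Z999829998299982 gives the answer.

4Z99982999829998299982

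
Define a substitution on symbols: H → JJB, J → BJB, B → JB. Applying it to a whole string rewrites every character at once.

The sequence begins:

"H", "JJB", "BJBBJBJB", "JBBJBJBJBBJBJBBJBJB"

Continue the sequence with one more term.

Replace each of the 19 characters of JBBJBJBJBBJBJBBJBJB in place — BJB JB JB BJB JB BJB JB BJB JB JB BJB JB BJB JB JB BJB JB BJB JB — and concatenate.

BJBJBJBBJBJBBJBJBBJBJBJBBJBJBBJBJBJBBJBJBBJBJB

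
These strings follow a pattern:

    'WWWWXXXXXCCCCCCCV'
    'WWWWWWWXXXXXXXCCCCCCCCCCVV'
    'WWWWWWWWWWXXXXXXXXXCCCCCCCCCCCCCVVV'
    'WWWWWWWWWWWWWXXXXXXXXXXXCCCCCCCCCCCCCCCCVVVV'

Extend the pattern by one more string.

Term n consists of 3n-2 W's, followed by 2n+1 X's, followed by 3n+1 C's, followed by n-1 V's, where the shown terms are n = 2, 3, 4, 5.
Setting n = 6 gives 16, 13, 19, 5 characters in each block.

WWWWWWWWWWWWWWWWXXXXXXXXXXXXXCCCCCCCCCCCCCCCCCCCVVVVV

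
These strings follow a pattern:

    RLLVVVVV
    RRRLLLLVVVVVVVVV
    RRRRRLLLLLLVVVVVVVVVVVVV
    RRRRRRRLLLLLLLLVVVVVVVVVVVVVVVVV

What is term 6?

Each string has the form R^{2n-1} L^{2n} V^{4n+1} (n = 1, 2, …).
For term 6, n = 6, so the run lengths are 11, 12, 25.

RRRRRRRRRRRLLLLLLLLLLLLVVVVVVVVVVVVVVVVVVVVVVVVV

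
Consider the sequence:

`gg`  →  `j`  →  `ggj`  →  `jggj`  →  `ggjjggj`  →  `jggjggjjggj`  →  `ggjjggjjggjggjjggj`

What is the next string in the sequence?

From term 3 onward, concatenate the second-to-last term with the last: gg·j = ggj, j·ggj = jggj, …
The next term joins jggjggjjggj and ggjjggjjggjggjjggj.

jggjggjjggjggjjggjjggjggjjggj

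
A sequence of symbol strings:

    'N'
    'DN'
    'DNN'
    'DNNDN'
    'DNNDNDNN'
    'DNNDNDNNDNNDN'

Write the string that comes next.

From term 3 onward, concatenate the last term with the second-to-last: DN·N = DNN, DNN·DN = DNNDN, …
So term 7 is DNNDNDNNDNNDN·DNNDNDNN.

DNNDNDNNDNNDNDNNDNDNN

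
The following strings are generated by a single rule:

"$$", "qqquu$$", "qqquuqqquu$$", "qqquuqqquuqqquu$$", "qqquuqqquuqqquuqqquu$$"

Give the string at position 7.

qqquuqqquuqqquuqqquuqqquuqqquu$$

The strings grow by a fixed prefix qqquu each time.
From qqquuqqquuqqquuqqquu$$, 2 further steps: qqquuqqquuqqquuqqquu$$ → qqquuqqquuqqquuqqquuqqquu$$ → (answer).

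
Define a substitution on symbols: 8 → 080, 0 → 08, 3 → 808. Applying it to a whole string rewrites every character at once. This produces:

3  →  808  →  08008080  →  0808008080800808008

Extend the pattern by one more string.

Rewriting the 19 symbols of 0808008080800808008 one by one yields 08 080 08 080 08 08 080 08 080 08 080 08 08 080 08 080 08 08 080; concatenated:

0808008080080808008080080800808080080800808080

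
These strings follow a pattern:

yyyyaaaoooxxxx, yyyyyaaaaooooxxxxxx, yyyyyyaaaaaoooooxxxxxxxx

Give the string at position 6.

Each string has the form y^{n+2} a^{n+1} o^{n+1} x^{2n}, where the shown terms are n = 2, 3, 4.
Setting n = 7 gives 9, 8, 8, 14 characters in each block.

yyyyyyyyyaaaaaaaaooooooooxxxxxxxxxxxxxx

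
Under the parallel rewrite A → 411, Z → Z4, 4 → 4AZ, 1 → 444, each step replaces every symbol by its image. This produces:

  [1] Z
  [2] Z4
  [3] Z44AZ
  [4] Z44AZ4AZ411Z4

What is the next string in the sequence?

Applying the rule to each of the 13 symbols of Z44AZ4AZ411Z4 gives the pieces Z4 4AZ 4AZ 411 Z4 4AZ 411 Z4 4AZ 444 444 Z4 4AZ, which concatenate to the answer.

Z44AZ4AZ411Z44AZ411Z44AZ444444Z44AZ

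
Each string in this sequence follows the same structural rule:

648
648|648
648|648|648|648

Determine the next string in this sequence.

Each string is two copies of the previous one joined by '|'.
Doubling 648|648|648|648 with '|' between the halves:

648|648|648|648|648|648|648|648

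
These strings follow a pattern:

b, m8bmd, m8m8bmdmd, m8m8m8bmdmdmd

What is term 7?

s(k+1) = m8·s(k)·md, so each term gains m8 as a prefix and md as a suffix.
From m8m8m8bmdmdmd, 3 further steps: m8m8m8bmdmdmd → m8m8m8m8bmdmdmdmd → m8m8m8m8m8bmdmdmdmdmd → (answer).

m8m8m8m8m8m8bmdmdmdmdmdmd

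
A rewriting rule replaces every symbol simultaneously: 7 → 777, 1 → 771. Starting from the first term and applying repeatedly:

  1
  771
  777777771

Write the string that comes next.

Rewriting each symbol of 777777771: 7→777, 7→777, 7→777, 7→777, 7→777, 7→777, 7→777, 7→777, 1→771, which concatenates to 777 777 777 777 777 777 777 777 771.

777777777777777777777777771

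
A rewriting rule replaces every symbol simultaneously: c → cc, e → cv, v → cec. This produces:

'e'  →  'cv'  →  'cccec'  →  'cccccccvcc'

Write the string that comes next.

ccccccccccccccceccccc

Apply φ to cccccccvcc symbol by symbol: c→cc, c→cc, c→cc, c→cc, c→cc, c→cc, c→cc, v→cec, c→cc, c→cc; joined: cc cc cc cc cc cc cc cec cc cc.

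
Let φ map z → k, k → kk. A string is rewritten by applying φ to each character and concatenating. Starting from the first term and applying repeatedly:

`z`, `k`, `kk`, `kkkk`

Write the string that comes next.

kkkkkkkk

Expanding kkkk: k→kk, k→kk, k→kk, k→kk. Concatenated: kk kk kk kk.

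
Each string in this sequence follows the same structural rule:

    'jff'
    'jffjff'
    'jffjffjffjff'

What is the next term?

Every step duplicates the string.
So the next term is two copies of jffjffjffjff.

jffjffjffjffjffjffjffjff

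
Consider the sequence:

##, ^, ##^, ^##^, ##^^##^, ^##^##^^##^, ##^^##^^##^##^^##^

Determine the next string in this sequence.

^##^##^^##^##^^##^^##^##^^##^

Each term (from the third on) is the two preceding terms concatenated in order: term 3 = ##·^ = ##^.
So term 8 is ^##^##^^##^·##^^##^^##^##^^##^.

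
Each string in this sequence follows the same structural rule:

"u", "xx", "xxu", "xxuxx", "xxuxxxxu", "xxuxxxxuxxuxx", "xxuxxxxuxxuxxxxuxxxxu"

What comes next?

Each term (from the third on) is the previous term followed by the one before it: term 3 = xx·u = xxu.
So term 8 is xxuxxxxuxxuxxxxuxxxxu·xxuxxxxuxxuxx.

xxuxxxxuxxuxxxxuxxxxuxxuxxxxuxxuxx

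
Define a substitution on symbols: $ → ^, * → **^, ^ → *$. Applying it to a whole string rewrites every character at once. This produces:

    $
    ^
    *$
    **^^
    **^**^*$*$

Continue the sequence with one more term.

Expanding **^**^*$*$: *→**^, *→**^, ^→*$, *→**^, *→**^, ^→*$, *→**^, $→^, *→**^, $→^. Concatenated: **^ **^ *$ **^ **^ *$ **^ ^ **^ ^.

**^**^*$**^**^*$**^^**^^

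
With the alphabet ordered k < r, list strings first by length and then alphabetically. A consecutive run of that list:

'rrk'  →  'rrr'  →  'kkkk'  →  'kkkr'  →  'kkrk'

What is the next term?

kkrr

Treat kkrk as a base-2 numeral over the given alphabet and add one, carrying through any trailing r's.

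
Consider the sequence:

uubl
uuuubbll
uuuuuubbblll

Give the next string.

Reading off run lengths: u runs 2, 4, 6; b runs 1, 2, 3; l runs 1, 2, 3 — each is linear in n (n = 1, 2, …).
Setting n = 4 gives 8, 4, 4 characters in each block.

uuuuuuuubbbbllll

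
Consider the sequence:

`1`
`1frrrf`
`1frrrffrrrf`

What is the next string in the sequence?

The strings grow by a fixed suffix frrrf each time.
So the next term is 1frrrffrrrf·frrrf.

1frrrffrrrffrrrf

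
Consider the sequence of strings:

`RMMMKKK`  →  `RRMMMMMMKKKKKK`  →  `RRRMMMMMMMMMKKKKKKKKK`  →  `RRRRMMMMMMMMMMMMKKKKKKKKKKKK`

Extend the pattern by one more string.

Reading off run lengths: R runs 1, 2, 3, 4; M runs 3, 6, 9, 12; K runs 3, 6, 9, 12 — each is linear in n (n = 1, 2, …).
At n = 5 the blocks have lengths 5, 15, 15.

RRRRRMMMMMMMMMMMMMMMKKKKKKKKKKKKKKK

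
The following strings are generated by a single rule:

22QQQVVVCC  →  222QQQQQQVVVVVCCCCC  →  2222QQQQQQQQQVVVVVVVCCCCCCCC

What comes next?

22222QQQQQQQQQQQQVVVVVVVVVCCCCCCCCCCC

The n-th term is n+1 2's then 3n Q's then 2n+1 V's then 3n-1 C's (n = 1, 2, …).
At n = 4 the blocks have lengths 5, 12, 9, 11.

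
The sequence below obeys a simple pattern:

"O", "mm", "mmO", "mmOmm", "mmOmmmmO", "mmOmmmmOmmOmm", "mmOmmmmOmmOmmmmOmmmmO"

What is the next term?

mmOmmmmOmmOmmmmOmmmmOmmOmmmmOmmOmm

Each term (from the third on) is the previous term followed by the one before it: term 3 = mm·O = mmO.
The next term joins mmOmmmmOmmOmmmmOmmmmO and mmOmmmmOmmOmm.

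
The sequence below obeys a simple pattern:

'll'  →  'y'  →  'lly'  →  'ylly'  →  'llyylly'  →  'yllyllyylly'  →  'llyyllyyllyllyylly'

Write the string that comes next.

yllyllyyllyllyyllyyllyllyylly

From term 3 onward, concatenate the second-to-last term with the last: ll·y = lly, y·lly = ylly, …
The next term joins yllyllyylly and llyyllyyllyllyylly.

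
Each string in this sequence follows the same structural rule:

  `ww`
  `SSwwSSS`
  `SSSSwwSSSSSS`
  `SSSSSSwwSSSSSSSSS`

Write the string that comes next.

Every step adds SS to the front and SSS to the end of the previous string.
Applying this once more to SSSSSSwwSSSSSSSSS:

SSSSSSSSwwSSSSSSSSSSSS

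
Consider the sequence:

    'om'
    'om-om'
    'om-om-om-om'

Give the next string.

Every step duplicates the string with '-' between the halves.
One more doubling of om-om-om-om gives the answer.

om-om-om-om-om-om-om-om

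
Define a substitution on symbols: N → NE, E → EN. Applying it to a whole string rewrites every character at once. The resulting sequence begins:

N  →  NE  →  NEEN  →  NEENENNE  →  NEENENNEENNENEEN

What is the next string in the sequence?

NEENENNEENNENEENENNENEENNEENENNE

Replace each of the 16 characters of NEENENNEENNENEEN in place — NE EN EN NE EN NE NE EN EN NE NE EN NE EN EN NE — and concatenate.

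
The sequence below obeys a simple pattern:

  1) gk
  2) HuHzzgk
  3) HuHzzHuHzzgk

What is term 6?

HuHzzHuHzzHuHzzHuHzzHuHzzgk

The strings grow by a fixed prefix HuHzz each time.
From HuHzzHuHzzgk, 3 further steps: HuHzzHuHzzgk → HuHzzHuHzzHuHzzgk → HuHzzHuHzzHuHzzHuHzzgk → (answer).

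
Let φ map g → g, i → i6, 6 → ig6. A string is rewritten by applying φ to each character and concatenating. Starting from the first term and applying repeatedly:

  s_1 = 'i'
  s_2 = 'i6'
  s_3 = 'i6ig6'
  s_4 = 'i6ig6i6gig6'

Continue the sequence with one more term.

i6ig6i6gig6i6ig6gi6gig6

Apply φ to i6ig6i6gig6 symbol by symbol: i→i6, 6→ig6, i→i6, g→g, 6→ig6, i→i6, 6→ig6, g→g, i→i6, g→g, 6→ig6; joined: i6 ig6 i6 g ig6 i6 ig6 g i6 g ig6.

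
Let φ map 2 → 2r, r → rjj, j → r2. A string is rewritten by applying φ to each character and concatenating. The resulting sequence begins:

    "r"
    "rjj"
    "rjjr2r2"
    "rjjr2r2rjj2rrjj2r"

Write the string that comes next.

rjjr2r2rjj2rrjj2rrjjr2r22rrjjrjjr2r22rrjj

Replace each of the 17 characters of rjjr2r2rjj2rrjj2r in place — rjj r2 r2 rjj 2r rjj 2r rjj r2 r2 2r rjj rjj r2 r2 2r rjj — and concatenate.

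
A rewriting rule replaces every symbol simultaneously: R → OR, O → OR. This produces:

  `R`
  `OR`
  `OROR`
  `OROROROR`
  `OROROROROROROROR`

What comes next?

Rewriting the 16 symbols of OROROROROROROROR one by one yields OR OR OR OR OR OR OR OR OR OR OR OR OR OR OR OR; concatenated:

OROROROROROROROROROROROROROROROR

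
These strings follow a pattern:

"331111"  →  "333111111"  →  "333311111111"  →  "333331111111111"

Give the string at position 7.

333333331111111111111111

Term n consists of n+1 3's, followed by 2n+2 1's (n = 1, 2, …).
Setting n = 7 gives 8, 16 characters in each block.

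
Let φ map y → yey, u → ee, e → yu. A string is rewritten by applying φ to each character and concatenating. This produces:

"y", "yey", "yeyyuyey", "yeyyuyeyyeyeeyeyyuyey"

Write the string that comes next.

yeyyuyeyyeyeeyeyyuyeyyeyyuyeyyuyuyeyyuyeyyeyeeyeyyuyey

φ(yeyyuyeyyeyeeyeyyuyey) expands symbol-by-symbol to yey yu yey yey ee yey yu yey yey yu yey yu yu yey yu yey yey ee yey yu yey; joining the 21 pieces gives the next term.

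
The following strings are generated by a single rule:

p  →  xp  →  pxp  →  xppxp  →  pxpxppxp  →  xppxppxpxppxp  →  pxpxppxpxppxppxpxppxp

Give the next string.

From term 3 onward, concatenate the second-to-last term with the last: p·xp = pxp, xp·pxp = xppxp, …
Continuing: xppxppxpxppxp · pxpxppxpxppxppxpxppxp gives term 8.

xppxppxpxppxppxpxppxpxppxppxpxppxp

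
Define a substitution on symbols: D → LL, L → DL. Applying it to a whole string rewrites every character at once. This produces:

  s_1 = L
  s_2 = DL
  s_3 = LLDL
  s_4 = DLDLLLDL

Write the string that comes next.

Expanding DLDLLLDL: D→LL, L→DL, D→LL, L→DL, L→DL, L→DL, D→LL, L→DL. Concatenated: LL DL LL DL DL DL LL DL.

LLDLLLDLDLDLLLDL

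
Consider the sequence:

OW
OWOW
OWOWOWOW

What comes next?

OWOWOWOWOWOWOWOW

Each string is two copies of the previous one concatenated.
So the next term is two copies of OWOWOWOW.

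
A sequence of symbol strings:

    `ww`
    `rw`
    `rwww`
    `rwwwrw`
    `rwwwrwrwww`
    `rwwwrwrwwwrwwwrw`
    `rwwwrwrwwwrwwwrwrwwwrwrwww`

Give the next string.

This is a Fibonacci-style word recurrence s(k) = s(k−1)·s(k−2): e.g. rw·ww = rwww.
So term 8 is rwwwrwrwwwrwwwrwrwwwrwrwww·rwwwrwrwwwrwwwrw.

rwwwrwrwwwrwwwrwrwwwrwrwwwrwwwrwrwwwrwwwrw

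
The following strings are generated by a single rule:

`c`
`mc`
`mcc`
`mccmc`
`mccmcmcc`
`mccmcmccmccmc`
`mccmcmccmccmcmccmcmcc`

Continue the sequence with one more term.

mccmcmccmccmcmccmcmccmccmcmccmccmc

From term 3 onward, concatenate the last term with the second-to-last: mc·c = mcc, mcc·mc = mccmc, …
Continuing: mccmcmccmccmcmccmcmcc · mccmcmccmccmc gives term 8.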